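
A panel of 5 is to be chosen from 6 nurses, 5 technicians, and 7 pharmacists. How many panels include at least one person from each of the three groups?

6055

Total 5-person selections from all 18: C(18,5) = 8568.
Subtract selections that omit an entire group: no nurses → C(12,5) = 792; no technicians → C(13,5) = 1287; no pharmacists → C(11,5) = 462.
Add back selections omitting two groups (i.e. drawn from a single group): C(6,5) + C(5,5) + C(7,5) = 28.
By inclusion–exclusion: 8568 − 2541 + 28 = 6055.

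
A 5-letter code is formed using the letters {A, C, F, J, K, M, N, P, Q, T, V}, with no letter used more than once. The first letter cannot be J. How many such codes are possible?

50400

The first letter has 11−1 = 10 choices (anything except J).
The remaining 4 letters are filled from the other 10 symbols without repetition: 10 × 9 × 8 × 7 = 5040.
Total: 10 × 5040 = 50400.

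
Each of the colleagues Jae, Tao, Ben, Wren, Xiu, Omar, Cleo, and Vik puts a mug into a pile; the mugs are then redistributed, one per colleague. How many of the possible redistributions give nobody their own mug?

Let Aᵢ be the assignments in which colleague i gets their own mug. We want the size of the complement of A₁∪…∪A_8.
By inclusion–exclusion this is Σ_{j=0}^{8} (−1)^j C(8,j)·(8−j)!.
Computing: 40320 − 40320 + 20160 − 6720 + 1680 − 336 + 56 − 8 + 1 = 14833.

14833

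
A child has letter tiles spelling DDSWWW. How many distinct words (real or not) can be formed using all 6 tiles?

Letter multiplicities in DDSWWW: D×2, S×1, W×3.
So there are 6! / (3!·2!) = 60 distinguishable arrangements.

60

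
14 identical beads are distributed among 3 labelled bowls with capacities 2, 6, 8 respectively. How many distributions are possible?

Ignoring the caps, the number of non-negative solutions to x_1+…+x_3 = 14 is C(16,2) = 120.
Subtract solutions that violate a single cap (substitute x_i' = x_i − (cap_i+1)): x_1 ≥ 3 gives C(13,2) = 78; x_2 ≥ 7 gives C(9,2) = 36; x_3 ≥ 9 gives C(7,2) = 21. Together 135.
Add back pairs where two caps are both exceeded: 15 + 6 + 0 = 21.
By inclusion–exclusion the count is 120 − 135 + 21 = 6.

6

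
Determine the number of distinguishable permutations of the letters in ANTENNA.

The 7 letters of ANTENNA have repeats: A appearing twice and N appearing 3 times.
Dividing 7! = 5040 by 3!·2! = 12 for the repeated letters gives 420.

420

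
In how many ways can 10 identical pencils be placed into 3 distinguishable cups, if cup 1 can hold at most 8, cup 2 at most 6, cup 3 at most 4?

By stars and bars, unrestricted non-negative solutions to x_1+…+x_3 = 10 number C(10+2,2) = 66.
Subtract solutions that violate a single cap (substitute x_i' = x_i − (cap_i+1)): x_1 ≥ 9 gives C(3,2) = 3; x_2 ≥ 7 gives C(5,2) = 10; x_3 ≥ 5 gives C(7,2) = 21. Together 34.
No two caps can be exceeded simultaneously, so the pair terms are all 0.
By inclusion–exclusion the count is 66 − 34 + 0 = 32.

32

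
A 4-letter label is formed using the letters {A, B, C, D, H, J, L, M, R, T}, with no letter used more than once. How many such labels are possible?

5040

Choose and order 4 of the 10 symbols: the first letter has 10 options, the next 9, then 8, 7.
10 × 9 × 8 × 7 = 5040.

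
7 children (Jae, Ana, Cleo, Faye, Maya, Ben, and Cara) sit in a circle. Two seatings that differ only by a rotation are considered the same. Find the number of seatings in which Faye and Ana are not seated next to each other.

Without the restriction there are (6)! = 720 seatings.
Seatings with Faye beside Ana: treat them as a block with 2 internal orders, giving 2 × (5)! = 240.
Subtracting, 720 − 240 = 480.

480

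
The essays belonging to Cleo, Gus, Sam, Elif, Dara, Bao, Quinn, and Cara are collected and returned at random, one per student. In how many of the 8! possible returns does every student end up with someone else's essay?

14833

This is the derangement count D_8: permutations of 8 items with no fixed point.
By inclusion–exclusion this is Σ_{j=0}^{8} (−1)^j C(8,j)·(8−j)!.
Computing: 40320 − 40320 + 20160 − 6720 + 1680 − 336 + 56 − 8 + 1 = 14833.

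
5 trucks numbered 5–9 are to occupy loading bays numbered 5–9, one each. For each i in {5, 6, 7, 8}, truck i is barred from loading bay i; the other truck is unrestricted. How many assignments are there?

53

Let Aᵢ (for 5 ≤ i ≤ 8) be the placements that put truck i in its forbidden loading bay. Any j of these fix j positions, leaving (5−j)! ways to fill the rest, and there are C(4,j) ways to pick which j.
By inclusion–exclusion, the number of valid placements is Σ_{j=0}^{4} (−1)^j C(4,j)·(5−j)!.
Computing: 120 − 96 + 36 − 8 + 1 = 53.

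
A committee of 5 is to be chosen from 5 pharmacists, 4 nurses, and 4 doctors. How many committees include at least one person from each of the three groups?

Total 5-person selections from all 13: C(13,5) = 1287.
Selections missing a whole group: no pharmacists → C(8,5) = 56; no nurses → C(9,5) = 126; no doctors → C(9,5) = 126.
Add back selections omitting two groups (i.e. drawn from a single group): C(5,5) + C(4,5) + C(4,5) = 1.
By inclusion–exclusion: 1287 − 308 + 1 = 980.

980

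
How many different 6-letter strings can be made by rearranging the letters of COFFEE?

Letter multiplicities in COFFEE: C×1, E×2, F×2, O×1.
So there are 6! / (2!·2!) = 180 distinguishable arrangements.

180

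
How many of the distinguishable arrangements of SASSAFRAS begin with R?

Fix R in the first position and arrange the remaining 8 letters.
Those 8 letters have A appearing 3 times and S appearing 4 times, giving (8)!/(4!·3!) = 280.

280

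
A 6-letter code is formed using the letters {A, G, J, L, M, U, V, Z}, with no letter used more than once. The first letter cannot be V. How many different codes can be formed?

The first letter has 8−1 = 7 choices (anything except V).
The remaining 5 letters are filled from the other 7 symbols without repetition: 7 × 6 × 5 × 4 × 3 = 2520.
Total: 7 × 2520 = 17640.

17640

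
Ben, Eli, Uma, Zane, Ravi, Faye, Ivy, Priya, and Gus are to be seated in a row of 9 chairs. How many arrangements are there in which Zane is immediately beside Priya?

Treat {Zane, Priya} as a single unit. There are 8 units to order, and the pair itself can be ordered 2 ways.
So the count is 2·(8)! = 80640.

80640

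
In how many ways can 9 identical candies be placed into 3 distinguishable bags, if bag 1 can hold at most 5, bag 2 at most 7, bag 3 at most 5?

32

Without the upper bounds there are C(11,2) = 55 ways to split 9 among 3 bags.
Subtract solutions that violate a single cap (substitute x_i' = x_i − (cap_i+1)): x_1 ≥ 6 gives C(5,2) = 10; x_2 ≥ 8 gives C(3,2) = 3; x_3 ≥ 6 gives C(5,2) = 10. Together 23.
No two caps can be exceeded simultaneously, so the pair terms are all 0.
By inclusion–exclusion the count is 55 − 23 + 0 = 32.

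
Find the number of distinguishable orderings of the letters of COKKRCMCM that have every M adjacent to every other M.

3360

Treat the 2 copies of M as a single block. The multiset to arrange is then {MM, C, C, C, K, K, O, R}, 8 items in all.
That gives (8)!/(3!·2!) = 3360 arrangements.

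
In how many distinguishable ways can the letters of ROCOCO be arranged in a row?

The 6 letters of ROCOCO have repeats: C appearing twice and O appearing 3 times.
So there are 6! / (3!·2!) = 60 distinguishable arrangements.

60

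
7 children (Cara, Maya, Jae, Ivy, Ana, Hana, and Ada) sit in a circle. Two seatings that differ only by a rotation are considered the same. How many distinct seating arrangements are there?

Around a circle, 7 distinct people have 7!/7 = (6)! = 720 rotationally distinct seatings.

720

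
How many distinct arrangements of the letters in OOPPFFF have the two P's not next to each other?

150

Total arrangements of OOPPFFF: 7!/(3!·2!·2!) = 210.
If the two P's are adjacent, glue them into one block, leaving 6 items to arrange: (6)!/(3!·2!) = 60 ways.
Subtracting, 210 − 60 = 150 arrangements keep the P's apart.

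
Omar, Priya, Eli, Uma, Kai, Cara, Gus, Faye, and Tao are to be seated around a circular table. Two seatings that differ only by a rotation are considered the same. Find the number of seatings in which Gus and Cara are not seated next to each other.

Without the restriction there are (8)! = 40320 seatings.
Seatings with Gus beside Cara: treat them as a block with 2 internal orders, giving 2 × (7)! = 10080.
Subtracting, 40320 − 10080 = 30240.

30240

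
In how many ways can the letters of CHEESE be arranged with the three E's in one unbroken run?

Treat the 3 copies of E as a single block. The multiset to arrange is then {EEE, C, H, S}, 4 items in all.
All 4 items are distinct, so there are (4)! = 24 arrangements.

24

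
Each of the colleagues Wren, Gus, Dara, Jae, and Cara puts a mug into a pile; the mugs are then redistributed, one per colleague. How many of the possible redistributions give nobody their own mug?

This is the derangement count D_5: permutations of 5 items with no fixed point.
By inclusion–exclusion this is Σ_{j=0}^{5} (−1)^j C(5,j)·(5−j)!.
Computing: 120 − 120 + 60 − 20 + 5 − 1 = 44.

44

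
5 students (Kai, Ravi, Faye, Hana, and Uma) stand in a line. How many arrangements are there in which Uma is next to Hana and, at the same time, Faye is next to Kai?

Treat {Uma,Hana} as one block (2 orders) and {Faye,Kai} as another (2 orders).
That leaves 3 units to arrange: 2 × 2 × 3! = 4 × 6 = 24.

24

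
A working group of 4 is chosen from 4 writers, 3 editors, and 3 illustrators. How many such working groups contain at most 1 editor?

Split by how many editors are chosen (0 through 1).
Sum: C(3,0)·C(7,4) + C(3,1)·C(7,3) = 35 + 105 = 140.

140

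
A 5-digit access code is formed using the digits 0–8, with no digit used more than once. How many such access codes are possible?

15120

This is a permutation of 5 out of 9: P(9,5) = 9!/4!.
9 × 8 × 7 × 6 × 5 = 15120.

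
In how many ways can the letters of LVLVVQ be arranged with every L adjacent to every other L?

20

Treat the 2 copies of L as a single block. The multiset to arrange is then {LL, Q, V, V, V}, 5 items in all.
That gives (5)!/(3!) = 20 arrangements.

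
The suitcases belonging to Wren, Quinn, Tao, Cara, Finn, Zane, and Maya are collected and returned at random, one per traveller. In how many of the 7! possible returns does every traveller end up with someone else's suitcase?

1854

This is the derangement count D_7: permutations of 7 items with no fixed point.
By inclusion–exclusion this is Σ_{j=0}^{7} (−1)^j C(7,j)·(7−j)!.
Computing: 5040 − 5040 + 2520 − 840 + 210 − 42 + 7 − 1 = 1854.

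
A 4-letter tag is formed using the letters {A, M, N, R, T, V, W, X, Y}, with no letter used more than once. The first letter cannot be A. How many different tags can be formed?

2688

The first letter has 9−1 = 8 choices (anything except A).
The remaining 3 letters are filled from the other 8 symbols without repetition: 8 × 7 × 6 = 336.
Total: 8 × 336 = 2688.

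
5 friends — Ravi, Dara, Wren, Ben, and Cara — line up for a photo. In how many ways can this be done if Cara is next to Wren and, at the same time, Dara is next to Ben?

24

Treat {Cara,Wren} as one block (2 orders) and {Dara,Ben} as another (2 orders).
That leaves 3 units to arrange: 2 × 2 × 3! = 4 × 6 = 24.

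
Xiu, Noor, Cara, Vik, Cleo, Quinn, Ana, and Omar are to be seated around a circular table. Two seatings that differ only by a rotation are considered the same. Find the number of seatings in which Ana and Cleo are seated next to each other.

Glue Ana and Cleo into a block (2 internal orders). Seating 7 units around a circle gives (6)! arrangements.
So 2 × (6)! = 2 × 720 = 1440.

1440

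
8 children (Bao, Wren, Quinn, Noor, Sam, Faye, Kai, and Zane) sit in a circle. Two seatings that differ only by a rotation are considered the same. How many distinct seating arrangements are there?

5040

Fix one person's seat to break rotational symmetry; the remaining 7 people can be arranged in (7)! = 5040 ways.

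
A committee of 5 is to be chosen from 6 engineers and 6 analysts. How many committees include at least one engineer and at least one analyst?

Unrestricted: C(12,5) = 792 ways to pick any 5 of the 12.
Selections missing a whole group: no engineers → C(6,5) = 6; no analysts → C(6,5) = 6.
Both groups omitted at once is impossible, so 792 − 12 = 780.

780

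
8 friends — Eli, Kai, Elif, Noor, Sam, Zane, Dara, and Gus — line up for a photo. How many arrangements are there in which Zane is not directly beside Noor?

30240

There are 8! = 40320 arrangements in all. If Zane and Noor are adjacent, merging them into one block gives 2·(7)! = 10080 arrangements.
Complementary counting: 40320 − 10080 = 30240.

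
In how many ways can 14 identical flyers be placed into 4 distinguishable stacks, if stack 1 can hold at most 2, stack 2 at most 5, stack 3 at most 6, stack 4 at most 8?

Without the upper bounds there are C(17,3) = 680 ways to split 14 among 4 stacks.
Subtract solutions that violate a single cap (substitute x_i' = x_i − (cap_i+1)): x_1 ≥ 3 gives C(14,3) = 364; x_2 ≥ 6 gives C(11,3) = 165; x_3 ≥ 7 gives C(10,3) = 120; x_4 ≥ 9 gives C(8,3) = 56. Together 705.
Add back pairs where two caps are both exceeded: 56 + 35 + 10 + 4 + 0 + 0 = 105.
By inclusion–exclusion the count is 680 − 705 + 105 = 80.

80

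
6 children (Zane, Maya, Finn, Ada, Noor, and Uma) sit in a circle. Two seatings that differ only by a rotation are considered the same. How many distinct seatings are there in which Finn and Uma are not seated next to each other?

All circular seatings of 6 people number (5)! = 120.
Seatings with Finn beside Uma: treat them as a block with 2 internal orders, giving 2 × (4)! = 48.
Subtracting, 120 − 48 = 72.

72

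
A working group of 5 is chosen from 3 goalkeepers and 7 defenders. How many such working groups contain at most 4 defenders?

Split by how many defenders are chosen (0 through 4).
Sum: C(7,0)·C(3,5) + C(7,1)·C(3,4) + C(7,2)·C(3,3) + C(7,3)·C(3,2) + C(7,4)·C(3,1) = 0 + 0 + 21 + 105 + 105 = 231.

231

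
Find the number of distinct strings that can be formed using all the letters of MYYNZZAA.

MYYNZZAA has 8 letters with A appearing twice, Y appearing twice, and Z appearing twice.
So there are 8! / (2!·2!·2!) = 5040 distinguishable arrangements.

5040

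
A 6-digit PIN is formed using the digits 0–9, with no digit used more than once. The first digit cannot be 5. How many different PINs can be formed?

136080

The first digit has 10−1 = 9 choices (anything except 5).
The remaining 5 digits are filled from the other 9 symbols without repetition: 9 × 8 × 7 × 6 × 5 = 15120.
Total: 9 × 15120 = 136080.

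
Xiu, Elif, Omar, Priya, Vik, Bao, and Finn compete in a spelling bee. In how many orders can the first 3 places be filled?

210

This is an ordered selection of 3 from 7: P(7,3).
That gives 7 × 6 × 5 = 210.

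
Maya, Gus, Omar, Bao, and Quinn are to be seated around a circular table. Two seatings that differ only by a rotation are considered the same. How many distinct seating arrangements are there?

Seat Maya anywhere (absorbing the rotational symmetry), then permute the other 4: (4)! = 24.

24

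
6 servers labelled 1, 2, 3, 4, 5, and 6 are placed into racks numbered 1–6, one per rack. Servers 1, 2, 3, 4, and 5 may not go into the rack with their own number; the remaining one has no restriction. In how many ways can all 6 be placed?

Let Aᵢ (for 1 ≤ i ≤ 5) be the placements that put server i in its forbidden rack. Any j of these fix j positions, leaving (6−j)! ways to fill the rest, and there are C(5,j) ways to pick which j.
By inclusion–exclusion, the number of valid placements is Σ_{j=0}^{5} (−1)^j C(5,j)·(6−j)!.
Computing: 720 − 600 + 240 − 60 + 10 − 1 = 309.

309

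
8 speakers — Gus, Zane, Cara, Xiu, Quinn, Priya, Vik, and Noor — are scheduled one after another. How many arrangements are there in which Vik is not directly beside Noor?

30240

Of the 8! = 40320 arrangements, those with Vik and Noor adjacent number 2 × 7! = 10080 (treat the pair as a block with 2 internal orders).
So 40320 − 10080 = 30240 arrangements keep them apart.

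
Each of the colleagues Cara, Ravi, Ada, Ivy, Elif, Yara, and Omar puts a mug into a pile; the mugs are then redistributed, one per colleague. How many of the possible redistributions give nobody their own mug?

This is the derangement count D_7: permutations of 7 items with no fixed point.
By inclusion–exclusion this is Σ_{j=0}^{7} (−1)^j C(7,j)·(7−j)!.
Computing: 5040 − 5040 + 2520 − 840 + 210 − 42 + 7 − 1 = 1854.

1854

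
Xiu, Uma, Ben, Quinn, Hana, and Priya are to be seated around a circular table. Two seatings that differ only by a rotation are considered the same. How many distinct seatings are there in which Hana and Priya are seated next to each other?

Glue Hana and Priya into a block (2 internal orders). Seating 5 units around a circle gives (4)! arrangements.
So 2 × (4)! = 2 × 24 = 48.

48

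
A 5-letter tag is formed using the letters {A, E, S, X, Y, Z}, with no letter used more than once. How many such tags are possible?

720

This is a permutation of 5 out of 6: P(6,5) = 6!/1!.
6 × 5 × 4 × 3 × 2 = 720.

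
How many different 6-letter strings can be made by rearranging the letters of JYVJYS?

Letter multiplicities in JYVJYS: J×2, S×1, V×1, Y×2.
The number of distinct arrangements is 6!/(2!·2!) = 720/4 = 180.

180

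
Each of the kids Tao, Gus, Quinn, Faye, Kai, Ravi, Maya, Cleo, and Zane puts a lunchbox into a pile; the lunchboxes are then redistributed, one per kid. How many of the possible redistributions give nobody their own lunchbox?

Let Aᵢ be the assignments in which kid i gets their own lunchbox. We want the size of the complement of A₁∪…∪A_9.
By inclusion–exclusion this is Σ_{j=0}^{9} (−1)^j C(9,j)·(9−j)!.
Computing: 362880 − 362880 + 181440 − 60480 + 15120 − 3024 + 504 − 72 + 9 − 1 = 133496.

133496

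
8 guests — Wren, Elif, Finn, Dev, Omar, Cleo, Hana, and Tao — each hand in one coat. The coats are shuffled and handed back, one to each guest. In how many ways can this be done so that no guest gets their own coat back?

Let Aᵢ be the assignments in which guest i gets their own coat. We want the size of the complement of A₁∪…∪A_8.
By inclusion–exclusion this is Σ_{j=0}^{8} (−1)^j C(8,j)·(8−j)!.
Computing: 40320 − 40320 + 20160 − 6720 + 1680 − 336 + 56 − 8 + 1 = 14833.

14833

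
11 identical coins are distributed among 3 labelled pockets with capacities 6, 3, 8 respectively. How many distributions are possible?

22

By stars and bars, unrestricted non-negative solutions to x_1+…+x_3 = 11 number C(11+2,2) = 78.
Subtract solutions that violate a single cap (substitute x_i' = x_i − (cap_i+1)): x_1 ≥ 7 gives C(6,2) = 15; x_2 ≥ 4 gives C(9,2) = 36; x_3 ≥ 9 gives C(4,2) = 6. Together 57.
Add back pairs where two caps are both exceeded: 1 + 0 + 0 = 1.
By inclusion–exclusion the count is 78 − 57 + 1 = 22.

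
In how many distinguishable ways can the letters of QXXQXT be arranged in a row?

60

Letter multiplicities in QXXQXT: Q×2, T×1, X×3.
So there are 6! / (3!·2!) = 60 distinguishable arrangements.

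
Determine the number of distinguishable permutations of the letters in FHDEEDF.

Letter multiplicities in FHDEEDF: D×2, E×2, F×2, H×1.
The number of distinct arrangements is 7!/(2!·2!·2!) = 5040/8 = 630.

630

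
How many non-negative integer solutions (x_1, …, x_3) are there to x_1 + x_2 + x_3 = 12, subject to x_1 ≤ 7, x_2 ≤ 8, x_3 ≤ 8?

56

By stars and bars, unrestricted non-negative solutions to x_1+…+x_3 = 12 number C(12+2,2) = 91.
Subtract solutions that violate a single cap (substitute x_i' = x_i − (cap_i+1)): x_1 ≥ 8 gives C(6,2) = 15; x_2 ≥ 9 gives C(5,2) = 10; x_3 ≥ 9 gives C(5,2) = 10. Together 35.
No two caps can be exceeded simultaneously, so the pair terms are all 0.
By inclusion–exclusion the count is 91 − 35 + 0 = 56.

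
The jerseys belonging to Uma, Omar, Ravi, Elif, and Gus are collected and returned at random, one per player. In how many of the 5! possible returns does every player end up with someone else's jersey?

44

Count assignments avoiding every fixed point. For any j of the 5 players fixed to their old jersey, the other 5−j can be arranged in (5−j)! ways.
By inclusion–exclusion this is Σ_{j=0}^{5} (−1)^j C(5,j)·(5−j)!.
Computing: 120 − 120 + 60 − 20 + 5 − 1 = 44.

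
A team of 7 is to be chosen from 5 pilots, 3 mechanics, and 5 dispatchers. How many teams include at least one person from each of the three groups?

1580

Total 7-person selections from all 13: C(13,7) = 1716.
Selections missing a whole group: no pilots → C(8,7) = 8; no mechanics → C(10,7) = 120; no dispatchers → C(8,7) = 8.
Add back selections omitting two groups (i.e. drawn from a single group): C(5,7) + C(3,7) + C(5,7) = 0.
By inclusion–exclusion: 1716 − 136 + 0 = 1580.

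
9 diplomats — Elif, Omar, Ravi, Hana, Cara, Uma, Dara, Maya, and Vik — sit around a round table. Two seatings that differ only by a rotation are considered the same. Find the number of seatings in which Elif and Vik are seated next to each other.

Glue Elif and Vik into a block (2 internal orders). Seating 8 units around a circle gives (7)! arrangements.
So 2 × (7)! = 2 × 5040 = 10080.

10080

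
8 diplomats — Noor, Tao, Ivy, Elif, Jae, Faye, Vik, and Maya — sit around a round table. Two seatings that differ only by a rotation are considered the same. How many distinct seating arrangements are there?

5040

Around a circle, 8 distinct people have 8!/8 = (7)! = 5040 rotationally distinct seatings.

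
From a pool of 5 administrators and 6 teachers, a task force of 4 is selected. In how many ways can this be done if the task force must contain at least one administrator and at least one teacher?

310

Unrestricted: C(11,4) = 330 ways to pick any 4 of the 11.
Selections missing a whole group: no administrators → C(6,4) = 15; no teachers → C(5,4) = 5.
Both groups omitted at once is impossible, so 330 − 20 = 310.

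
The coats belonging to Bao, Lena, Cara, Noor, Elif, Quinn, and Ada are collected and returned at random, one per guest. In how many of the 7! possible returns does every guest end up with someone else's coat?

Let Aᵢ be the assignments in which guest i gets their own coat. We want the size of the complement of A₁∪…∪A_7.
By inclusion–exclusion this is Σ_{j=0}^{7} (−1)^j C(7,j)·(7−j)!.
Computing: 5040 − 5040 + 2520 − 840 + 210 − 42 + 7 − 1 = 1854.

1854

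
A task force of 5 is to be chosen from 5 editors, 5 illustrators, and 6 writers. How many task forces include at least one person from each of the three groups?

With no constraint there are C(16,5) = 4368 possible selections.
Subtract selections that omit an entire group: no editors → C(11,5) = 462; no illustrators → C(11,5) = 462; no writers → C(10,5) = 252.
Add back selections omitting two groups (i.e. drawn from a single group): C(5,5) + C(5,5) + C(6,5) = 8.
By inclusion–exclusion: 4368 − 1176 + 8 = 3200.

3200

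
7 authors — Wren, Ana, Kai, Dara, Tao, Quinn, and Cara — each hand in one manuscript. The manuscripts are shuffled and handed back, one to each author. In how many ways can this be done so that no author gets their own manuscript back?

1854

This is the derangement count D_7: permutations of 7 items with no fixed point.
By inclusion–exclusion this is Σ_{j=0}^{7} (−1)^j C(7,j)·(7−j)!.
Computing: 5040 − 5040 + 2520 − 840 + 210 − 42 + 7 − 1 = 1854.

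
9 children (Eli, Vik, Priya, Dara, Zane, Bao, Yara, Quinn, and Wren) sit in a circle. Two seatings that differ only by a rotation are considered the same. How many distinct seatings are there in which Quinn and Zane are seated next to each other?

10080

Glue Quinn and Zane into a block (2 internal orders). Seating 8 units around a circle gives (7)! arrangements.
So 2 × (7)! = 2 × 5040 = 10080.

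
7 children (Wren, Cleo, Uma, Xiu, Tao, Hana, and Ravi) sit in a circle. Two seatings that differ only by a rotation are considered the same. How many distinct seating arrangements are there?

Seat Wren anywhere (absorbing the rotational symmetry), then permute the other 6: (6)! = 720.

720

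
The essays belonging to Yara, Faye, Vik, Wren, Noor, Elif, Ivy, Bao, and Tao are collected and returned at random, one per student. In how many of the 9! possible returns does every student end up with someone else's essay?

Count assignments avoiding every fixed point. For any j of the 9 students fixed to their own essay, the other 9−j can be arranged in (9−j)! ways.
By inclusion–exclusion this is Σ_{j=0}^{9} (−1)^j C(9,j)·(9−j)!.
Computing: 362880 − 362880 + 181440 − 60480 + 15120 − 3024 + 504 − 72 + 9 − 1 = 133496.

133496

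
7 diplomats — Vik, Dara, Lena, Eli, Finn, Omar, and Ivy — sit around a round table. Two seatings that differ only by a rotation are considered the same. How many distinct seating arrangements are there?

Seat Vik anywhere (absorbing the rotational symmetry), then permute the other 6: (6)! = 720.

720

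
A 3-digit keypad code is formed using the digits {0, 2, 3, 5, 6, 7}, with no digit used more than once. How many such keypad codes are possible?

This is a permutation of 3 out of 6: P(6,3) = 6!/3!.
That product is 6 × 5 × 4 = 120.

120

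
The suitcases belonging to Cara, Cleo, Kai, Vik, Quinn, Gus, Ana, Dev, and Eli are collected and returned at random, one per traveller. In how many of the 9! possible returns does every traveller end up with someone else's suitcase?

This is the derangement count D_9: permutations of 9 items with no fixed point.
By inclusion–exclusion this is Σ_{j=0}^{9} (−1)^j C(9,j)·(9−j)!.
Computing: 362880 − 362880 + 181440 − 60480 + 15120 − 3024 + 504 − 72 + 9 − 1 = 133496.

133496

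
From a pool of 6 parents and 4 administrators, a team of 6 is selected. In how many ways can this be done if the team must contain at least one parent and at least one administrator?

With no constraint there are C(10,6) = 210 possible selections.
Selections missing a whole group: no parents → C(4,6) = 0; no administrators → C(6,6) = 1.
Both groups omitted at once is impossible, so 210 − 1 = 209.

209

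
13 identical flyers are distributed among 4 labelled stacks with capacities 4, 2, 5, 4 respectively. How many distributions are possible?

10

Ignoring the caps, the number of non-negative solutions to x_1+…+x_4 = 13 is C(16,3) = 560.
Subtract solutions that violate a single cap (substitute x_i' = x_i − (cap_i+1)): x_1 ≥ 5 gives C(11,3) = 165; x_2 ≥ 3 gives C(13,3) = 286; x_3 ≥ 6 gives C(10,3) = 120; x_4 ≥ 5 gives C(11,3) = 165. Together 736.
Add back pairs where two caps are both exceeded: 56 + 10 + 20 + 35 + 56 + 10 = 187.
Subtract triples: 0 + 1 + 0 + 0 = 1.
By inclusion–exclusion the count is 560 − 736 + 187 − 1 = 10.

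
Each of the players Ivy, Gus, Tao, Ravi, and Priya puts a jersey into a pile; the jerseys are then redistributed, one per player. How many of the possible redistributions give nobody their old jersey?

44

Let Aᵢ be the assignments in which player i gets their old jersey. We want the size of the complement of A₁∪…∪A_5.
By inclusion–exclusion this is Σ_{j=0}^{5} (−1)^j C(5,j)·(5−j)!.
Computing: 120 − 120 + 60 − 20 + 5 − 1 = 44.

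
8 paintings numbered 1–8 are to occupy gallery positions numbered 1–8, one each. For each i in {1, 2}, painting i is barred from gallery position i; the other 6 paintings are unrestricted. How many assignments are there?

30960

Let Aᵢ (for i ∈ {1, 2}) be the placements that put painting i in its forbidden gallery position. Any j of these fix j positions, leaving (8−j)! ways to fill the rest, and there are C(2,j) ways to pick which j.
By inclusion–exclusion, the number of valid placements is Σ_{j=0}^{2} (−1)^j C(2,j)·(8−j)!.
Computing: 40320 − 10080 + 720 = 30960.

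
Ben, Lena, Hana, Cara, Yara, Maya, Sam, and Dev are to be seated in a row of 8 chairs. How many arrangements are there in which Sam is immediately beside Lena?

10080

Place the 6 others and the Sam-Lena pair as 7 objects in a line; the pair has 2 internal arrangements.
So the count is 2·(7)! = 10080.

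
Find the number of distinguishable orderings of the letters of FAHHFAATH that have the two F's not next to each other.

Total arrangements of FAHHFAATH: 9!/(3!·3!·2!) = 5040.
Arrangements with the F's together: treat FF as one letter, giving (8)!/(3!·3!) = 1120.
Subtracting, 5040 − 1120 = 3920 arrangements keep the F's apart.

3920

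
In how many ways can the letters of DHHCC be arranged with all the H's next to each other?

12

Treat the 2 copies of H as a single block. The multiset to arrange is then {HH, C, C, D}, 4 items in all.
That gives (4)!/(2!) = 12 arrangements.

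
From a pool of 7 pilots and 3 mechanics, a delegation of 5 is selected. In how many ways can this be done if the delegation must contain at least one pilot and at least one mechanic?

With no constraint there are C(10,5) = 252 possible selections.
Selections missing a whole group: no pilots → C(3,5) = 0; no mechanics → C(7,5) = 21.
Both groups omitted at once is impossible, so 252 − 21 = 231.

231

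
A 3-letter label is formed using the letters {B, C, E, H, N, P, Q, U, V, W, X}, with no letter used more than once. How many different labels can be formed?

990

This is a permutation of 3 out of 11: P(11,3) = 11!/8!.
11 × 10 × 9 = 990.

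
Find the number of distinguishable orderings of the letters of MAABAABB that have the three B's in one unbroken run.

30

Treat the 3 copies of B as a single block. The multiset to arrange is then {BBB, A, A, A, A, M}, 6 items in all.
That gives (6)!/(4!) = 30 arrangements.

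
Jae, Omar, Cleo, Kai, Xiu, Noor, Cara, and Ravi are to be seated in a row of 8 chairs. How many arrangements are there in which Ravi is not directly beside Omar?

30240

Of the 8! = 40320 arrangements, those with Ravi and Omar adjacent number 2 × 7! = 10080 (treat the pair as a block with 2 internal orders).
So 40320 − 10080 = 30240 arrangements keep them apart.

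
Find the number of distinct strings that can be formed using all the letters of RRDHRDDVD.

Letter multiplicities in RRDHRDDVD: D×4, H×1, R×3, V×1.
The number of distinct arrangements is 9!/(4!·3!) = 362880/144 = 2520.

2520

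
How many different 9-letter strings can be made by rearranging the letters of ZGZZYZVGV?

3780

The 9 letters of ZGZZYZVGV have repeats: G appearing twice, V appearing twice, and Z appearing 4 times.
Dividing 9! = 362880 by 4!·2!·2! = 96 for the repeated letters gives 3780.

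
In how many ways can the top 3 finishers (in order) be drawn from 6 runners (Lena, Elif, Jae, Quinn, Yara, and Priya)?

120

This is an ordered selection of 3 from 6: P(6,3).
That gives 6 × 5 × 4 = 120.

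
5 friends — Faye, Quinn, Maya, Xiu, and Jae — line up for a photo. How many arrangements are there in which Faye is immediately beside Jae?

Treat {Faye, Jae} as a single unit. There are 4 units to order, and the pair itself can be ordered 2 ways.
So the count is 2·(4)! = 48.

48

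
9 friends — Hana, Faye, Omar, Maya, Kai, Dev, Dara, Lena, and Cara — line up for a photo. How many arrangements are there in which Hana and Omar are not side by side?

There are 9! = 362880 arrangements in all. If Hana and Omar are adjacent, merging them into one block gives 2·(8)! = 80640 arrangements.
So 362880 − 80640 = 282240 arrangements keep them apart.

282240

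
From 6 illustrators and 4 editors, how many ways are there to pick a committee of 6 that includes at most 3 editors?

Split by how many editors are chosen (0 through 3).
Sum: C(4,0)·C(6,6) + C(4,1)·C(6,5) + C(4,2)·C(6,4) + C(4,3)·C(6,3) = 1 + 24 + 90 + 80 = 195.

195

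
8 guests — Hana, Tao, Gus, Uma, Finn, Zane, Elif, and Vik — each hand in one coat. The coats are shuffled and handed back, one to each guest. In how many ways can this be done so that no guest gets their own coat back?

14833

Let Aᵢ be the assignments in which guest i gets their own coat. We want the size of the complement of A₁∪…∪A_8.
By inclusion–exclusion this is Σ_{j=0}^{8} (−1)^j C(8,j)·(8−j)!.
Computing: 40320 − 40320 + 20160 − 6720 + 1680 − 336 + 56 − 8 + 1 = 14833.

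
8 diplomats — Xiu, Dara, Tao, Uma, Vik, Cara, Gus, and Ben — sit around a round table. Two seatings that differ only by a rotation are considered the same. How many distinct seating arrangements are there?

5040

Seat Xiu anywhere (absorbing the rotational symmetry), then permute the other 7: (7)! = 5040.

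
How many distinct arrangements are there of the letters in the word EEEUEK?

The 6 letters of EEEUEK have repeats: E appearing 4 times.
The number of distinct arrangements is 6!/(4!) = 720/24 = 30.

30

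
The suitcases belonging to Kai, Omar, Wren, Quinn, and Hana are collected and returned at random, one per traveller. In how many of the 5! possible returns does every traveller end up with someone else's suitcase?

44

Let Aᵢ be the assignments in which traveller i gets their own suitcase. We want the size of the complement of A₁∪…∪A_5.
By inclusion–exclusion this is Σ_{j=0}^{5} (−1)^j C(5,j)·(5−j)!.
Computing: 120 − 120 + 60 − 20 + 5 − 1 = 44.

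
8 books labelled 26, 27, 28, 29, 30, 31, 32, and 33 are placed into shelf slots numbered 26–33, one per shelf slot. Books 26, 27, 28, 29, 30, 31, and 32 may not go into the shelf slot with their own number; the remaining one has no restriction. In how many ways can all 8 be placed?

Let Aᵢ (for 26 ≤ i ≤ 32) be the placements that put book i in its forbidden shelf slot. Any j of these fix j positions, leaving (8−j)! ways to fill the rest, and there are C(7,j) ways to pick which j.
By inclusion–exclusion, the number of valid placements is Σ_{j=0}^{7} (−1)^j C(7,j)·(8−j)!.
Computing: 40320 − 35280 + 15120 − 4200 + 840 − 126 + 14 − 1 = 16687.

16687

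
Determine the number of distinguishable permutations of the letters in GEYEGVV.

630

Letter multiplicities in GEYEGVV: E×2, G×2, V×2, Y×1.
Dividing 7! = 5040 by 2!·2!·2! = 8 for the repeated letters gives 630.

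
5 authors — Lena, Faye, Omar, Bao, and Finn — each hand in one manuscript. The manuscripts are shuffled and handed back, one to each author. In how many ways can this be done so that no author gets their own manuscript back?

This is the derangement count D_5: permutations of 5 items with no fixed point.
By inclusion–exclusion this is Σ_{j=0}^{5} (−1)^j C(5,j)·(5−j)!.
Computing: 120 − 120 + 60 − 20 + 5 − 1 = 44.

44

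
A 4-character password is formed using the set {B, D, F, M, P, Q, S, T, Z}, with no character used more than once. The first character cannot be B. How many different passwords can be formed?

2688

The first character has 9−1 = 8 choices (anything except B).
The remaining 3 characters are filled from the other 8 symbols without repetition: 8 × 7 × 6 = 336.
Total: 8 × 336 = 2688.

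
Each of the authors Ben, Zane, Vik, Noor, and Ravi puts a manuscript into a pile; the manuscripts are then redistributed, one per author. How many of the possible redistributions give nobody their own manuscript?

Let Aᵢ be the assignments in which author i gets their own manuscript. We want the size of the complement of A₁∪…∪A_5.
By inclusion–exclusion this is Σ_{j=0}^{5} (−1)^j C(5,j)·(5−j)!.
Computing: 120 − 120 + 60 − 20 + 5 − 1 = 44.

44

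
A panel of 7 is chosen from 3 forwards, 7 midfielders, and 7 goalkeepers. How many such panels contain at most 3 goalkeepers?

Split by how many goalkeepers are chosen (0 through 3).
Sum: C(7,0)·C(10,7) + C(7,1)·C(10,6) + C(7,2)·C(10,5) + C(7,3)·C(10,4) = 120 + 1470 + 5292 + 7350 = 14232.

14232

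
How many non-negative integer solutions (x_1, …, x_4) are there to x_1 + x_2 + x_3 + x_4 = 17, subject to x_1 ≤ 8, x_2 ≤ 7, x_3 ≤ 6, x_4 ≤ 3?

Ignoring the caps, the number of non-negative solutions to x_1+…+x_4 = 17 is C(20,3) = 1140.
Subtract solutions that violate a single cap (substitute x_i' = x_i − (cap_i+1)): x_1 ≥ 9 gives C(11,3) = 165; x_2 ≥ 8 gives C(12,3) = 220; x_3 ≥ 7 gives C(13,3) = 286; x_4 ≥ 4 gives C(16,3) = 560. Together 1231.
Add back pairs where two caps are both exceeded: 1 + 4 + 35 + 10 + 56 + 84 = 190.
By inclusion–exclusion the count is 1140 − 1231 + 190 = 99.

99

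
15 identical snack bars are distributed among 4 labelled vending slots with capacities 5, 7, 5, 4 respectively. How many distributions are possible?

By stars and bars, unrestricted non-negative solutions to x_1+…+x_4 = 15 number C(15+3,3) = 816.
Subtract solutions that violate a single cap (substitute x_i' = x_i − (cap_i+1)): x_1 ≥ 6 gives C(12,3) = 220; x_2 ≥ 8 gives C(10,3) = 120; x_3 ≥ 6 gives C(12,3) = 220; x_4 ≥ 5 gives C(13,3) = 286. Together 846.
Add back pairs where two caps are both exceeded: 4 + 20 + 35 + 4 + 10 + 35 = 108.
By inclusion–exclusion the count is 816 − 846 + 108 = 78.

78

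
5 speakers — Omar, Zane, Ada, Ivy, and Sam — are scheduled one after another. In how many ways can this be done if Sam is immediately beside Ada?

48

Treat {Sam, Ada} as a single unit. There are 4 units to order, and the pair itself can be ordered 2 ways.
So the count is 2·(4)! = 48.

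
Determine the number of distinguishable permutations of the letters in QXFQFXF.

QXFQFXF has 7 letters with F appearing 3 times, Q appearing twice, and X appearing twice.
The number of distinct arrangements is 7!/(3!·2!·2!) = 5040/24 = 210.

210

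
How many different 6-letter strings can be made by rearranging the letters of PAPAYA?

60

Letter multiplicities in PAPAYA: A×3, P×2, Y×1.
So there are 6! / (3!·2!) = 60 distinguishable arrangements.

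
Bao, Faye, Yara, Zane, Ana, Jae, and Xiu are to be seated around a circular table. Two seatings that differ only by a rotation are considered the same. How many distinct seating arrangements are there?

720

Seat Bao anywhere (absorbing the rotational symmetry), then permute the other 6: (6)! = 720.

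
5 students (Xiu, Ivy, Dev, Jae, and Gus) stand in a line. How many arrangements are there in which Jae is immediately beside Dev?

48

Place the 3 others and the Jae-Dev pair as 4 objects in a line; the pair has 2 internal arrangements.
That gives 2 × 4! = 2 × 24 = 48.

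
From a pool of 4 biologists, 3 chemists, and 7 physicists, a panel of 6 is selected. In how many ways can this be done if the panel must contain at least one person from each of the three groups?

Total 6-person selections from all 14: C(14,6) = 3003.
Selections missing a whole group: no biologists → C(10,6) = 210; no chemists → C(11,6) = 462; no physicists → C(7,6) = 7.
Add back selections omitting two groups (i.e. drawn from a single group): C(4,6) + C(3,6) + C(7,6) = 7.
By inclusion–exclusion: 3003 − 679 + 7 = 2331.

2331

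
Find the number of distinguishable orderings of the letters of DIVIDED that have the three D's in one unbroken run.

60

Treat the 3 copies of D as a single block. The multiset to arrange is then {DDD, E, I, I, V}, 5 items in all.
That gives (5)!/(2!) = 60 arrangements.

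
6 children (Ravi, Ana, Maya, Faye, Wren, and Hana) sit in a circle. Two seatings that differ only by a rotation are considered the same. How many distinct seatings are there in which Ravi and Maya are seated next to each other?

Treat {Ravi, Maya} as one unit (2 internal orders) and seat the resulting 5 units around the table: (4)! circular arrangements.
So 2 × (4)! = 2 × 24 = 48.

48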